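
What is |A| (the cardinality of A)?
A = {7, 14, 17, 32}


Set A = {7, 14, 17, 32}
Listing elements: 7, 14, 17, 32
Counting: 4 elements
|A| = 4

4


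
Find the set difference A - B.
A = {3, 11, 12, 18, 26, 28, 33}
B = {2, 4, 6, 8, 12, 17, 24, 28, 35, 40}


Set A = {3, 11, 12, 18, 26, 28, 33}
Set B = {2, 4, 6, 8, 12, 17, 24, 28, 35, 40}
A \ B includes elements in A that are not in B.
Check each element of A:
3 (not in B, keep), 11 (not in B, keep), 12 (in B, remove), 18 (not in B, keep), 26 (not in B, keep), 28 (in B, remove), 33 (not in B, keep)
A \ B = {3, 11, 18, 26, 33}

{3, 11, 18, 26, 33}


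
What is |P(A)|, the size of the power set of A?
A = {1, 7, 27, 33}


Set A = {1, 7, 27, 33}
|A| = 4
The power set P(A) contains all subsets of A.
|P(A)| = 2^|A| = 2^4 = 16

16


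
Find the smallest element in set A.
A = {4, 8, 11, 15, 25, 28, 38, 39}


Set A = {4, 8, 11, 15, 25, 28, 38, 39}
Elements in ascending order: 4, 8, 11, 15, 25, 28, 38, 39
The smallest element is 4.

4


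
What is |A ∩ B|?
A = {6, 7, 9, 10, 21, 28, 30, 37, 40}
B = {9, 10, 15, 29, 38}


Set A = {6, 7, 9, 10, 21, 28, 30, 37, 40}
Set B = {9, 10, 15, 29, 38}
A ∩ B = {9, 10}
|A ∩ B| = 2

2


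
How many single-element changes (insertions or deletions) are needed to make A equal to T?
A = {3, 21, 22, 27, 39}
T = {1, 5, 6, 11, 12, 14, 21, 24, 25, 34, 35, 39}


Set A = {3, 21, 22, 27, 39}
Set T = {1, 5, 6, 11, 12, 14, 21, 24, 25, 34, 35, 39}
Elements to remove from A (in A, not in T): {3, 22, 27} → 3 removals
Elements to add to A (in T, not in A): {1, 5, 6, 11, 12, 14, 24, 25, 34, 35} → 10 additions
Total edits = 3 + 10 = 13

13


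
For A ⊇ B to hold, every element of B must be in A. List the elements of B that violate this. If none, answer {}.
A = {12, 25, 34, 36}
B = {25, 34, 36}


Set A = {12, 25, 34, 36}
Set B = {25, 34, 36}
Check each element of B against A:
25 ∈ A, 34 ∈ A, 36 ∈ A
Elements of B not in A: {}

{}


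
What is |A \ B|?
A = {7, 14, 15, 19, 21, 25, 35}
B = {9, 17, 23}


Set A = {7, 14, 15, 19, 21, 25, 35}
Set B = {9, 17, 23}
A \ B = {7, 14, 15, 19, 21, 25, 35}
|A \ B| = 7

7


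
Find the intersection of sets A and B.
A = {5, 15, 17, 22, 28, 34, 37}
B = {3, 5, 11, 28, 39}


Set A = {5, 15, 17, 22, 28, 34, 37}
Set B = {3, 5, 11, 28, 39}
A ∩ B includes only elements in both sets.
Check each element of A against B:
5 ✓, 15 ✗, 17 ✗, 22 ✗, 28 ✓, 34 ✗, 37 ✗
A ∩ B = {5, 28}

{5, 28}


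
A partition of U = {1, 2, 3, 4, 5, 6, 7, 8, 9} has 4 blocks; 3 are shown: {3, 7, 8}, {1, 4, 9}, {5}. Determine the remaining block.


U = {1, 2, 3, 4, 5, 6, 7, 8, 9}
Shown blocks: {3, 7, 8}, {1, 4, 9}, {5}
A partition's blocks are pairwise disjoint and cover U, so the missing block = U \ (union of shown blocks).
Union of shown blocks: {1, 3, 4, 5, 7, 8, 9}
Missing block = U \ (union) = {2, 6}

{2, 6}


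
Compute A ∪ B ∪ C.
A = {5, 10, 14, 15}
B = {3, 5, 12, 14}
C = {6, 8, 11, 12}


Set A = {5, 10, 14, 15}
Set B = {3, 5, 12, 14}
Set C = {6, 8, 11, 12}
First, A ∪ B = {3, 5, 10, 12, 14, 15}
Then, (A ∪ B) ∪ C = {3, 5, 6, 8, 10, 11, 12, 14, 15}

{3, 5, 6, 8, 10, 11, 12, 14, 15}


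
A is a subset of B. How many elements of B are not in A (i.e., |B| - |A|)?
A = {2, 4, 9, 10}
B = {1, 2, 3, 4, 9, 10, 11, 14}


Set A = {2, 4, 9, 10}, |A| = 4
Set B = {1, 2, 3, 4, 9, 10, 11, 14}, |B| = 8
Since A ⊆ B: B \ A = {1, 3, 11, 14}
|B| - |A| = 8 - 4 = 4

4


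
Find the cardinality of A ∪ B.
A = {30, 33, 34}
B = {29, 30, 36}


Set A = {30, 33, 34}, |A| = 3
Set B = {29, 30, 36}, |B| = 3
A ∩ B = {30}, |A ∩ B| = 1
|A ∪ B| = |A| + |B| - |A ∩ B| = 3 + 3 - 1 = 5

5


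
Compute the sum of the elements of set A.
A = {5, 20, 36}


Set A = {5, 20, 36}
Sum = 5 + 20 + 36 = 61

61


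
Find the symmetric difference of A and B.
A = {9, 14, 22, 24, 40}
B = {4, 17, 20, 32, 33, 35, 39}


Set A = {9, 14, 22, 24, 40}
Set B = {4, 17, 20, 32, 33, 35, 39}
A △ B = (A \ B) ∪ (B \ A)
Elements in A but not B: {9, 14, 22, 24, 40}
Elements in B but not A: {4, 17, 20, 32, 33, 35, 39}
A △ B = {4, 9, 14, 17, 20, 22, 24, 32, 33, 35, 39, 40}

{4, 9, 14, 17, 20, 22, 24, 32, 33, 35, 39, 40}


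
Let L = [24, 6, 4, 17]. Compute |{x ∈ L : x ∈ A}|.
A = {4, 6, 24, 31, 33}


Set A = {4, 6, 24, 31, 33}
Candidates: [24, 6, 4, 17]
Check each candidate:
24 ∈ A, 6 ∈ A, 4 ∈ A, 17 ∉ A
Count of candidates in A: 3

3


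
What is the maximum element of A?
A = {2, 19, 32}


Set A = {2, 19, 32}
Elements in ascending order: 2, 19, 32
The largest element is 32.

32


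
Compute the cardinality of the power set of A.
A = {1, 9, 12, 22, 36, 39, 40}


Set A = {1, 9, 12, 22, 36, 39, 40}
|A| = 7
The power set P(A) contains all subsets of A.
|P(A)| = 2^|A| = 2^7 = 128

128


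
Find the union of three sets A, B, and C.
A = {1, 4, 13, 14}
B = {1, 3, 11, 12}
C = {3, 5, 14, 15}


Set A = {1, 4, 13, 14}
Set B = {1, 3, 11, 12}
Set C = {3, 5, 14, 15}
First, A ∪ B = {1, 3, 4, 11, 12, 13, 14}
Then, (A ∪ B) ∪ C = {1, 3, 4, 5, 11, 12, 13, 14, 15}

{1, 3, 4, 5, 11, 12, 13, 14, 15}


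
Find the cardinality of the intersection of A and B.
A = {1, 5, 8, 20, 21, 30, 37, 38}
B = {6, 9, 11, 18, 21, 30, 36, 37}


Set A = {1, 5, 8, 20, 21, 30, 37, 38}
Set B = {6, 9, 11, 18, 21, 30, 36, 37}
A ∩ B = {21, 30, 37}
|A ∩ B| = 3

3


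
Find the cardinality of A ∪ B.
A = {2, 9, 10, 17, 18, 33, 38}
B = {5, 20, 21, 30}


Set A = {2, 9, 10, 17, 18, 33, 38}, |A| = 7
Set B = {5, 20, 21, 30}, |B| = 4
A ∩ B = {}, |A ∩ B| = 0
|A ∪ B| = |A| + |B| - |A ∩ B| = 7 + 4 - 0 = 11

11


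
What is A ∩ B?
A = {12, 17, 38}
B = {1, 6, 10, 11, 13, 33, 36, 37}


Set A = {12, 17, 38}
Set B = {1, 6, 10, 11, 13, 33, 36, 37}
A ∩ B includes only elements in both sets.
Check each element of A against B:
12 ✗, 17 ✗, 38 ✗
A ∩ B = {}

{}


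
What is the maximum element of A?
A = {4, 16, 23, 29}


Set A = {4, 16, 23, 29}
Elements in ascending order: 4, 16, 23, 29
The largest element is 29.

29


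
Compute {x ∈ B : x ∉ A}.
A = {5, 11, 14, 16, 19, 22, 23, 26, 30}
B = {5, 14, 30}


Set A = {5, 11, 14, 16, 19, 22, 23, 26, 30}
Set B = {5, 14, 30}
Check each element of B against A:
5 ∈ A, 14 ∈ A, 30 ∈ A
Elements of B not in A: {}

{}


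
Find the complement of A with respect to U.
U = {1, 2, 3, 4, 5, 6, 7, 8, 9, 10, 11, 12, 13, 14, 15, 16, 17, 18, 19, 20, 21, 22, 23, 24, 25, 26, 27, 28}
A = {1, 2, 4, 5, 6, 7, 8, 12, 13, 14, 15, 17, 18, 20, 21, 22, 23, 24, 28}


Universal set U = {1, 2, 3, 4, 5, 6, 7, 8, 9, 10, 11, 12, 13, 14, 15, 16, 17, 18, 19, 20, 21, 22, 23, 24, 25, 26, 27, 28}
Set A = {1, 2, 4, 5, 6, 7, 8, 12, 13, 14, 15, 17, 18, 20, 21, 22, 23, 24, 28}
A' = U \ A = elements in U but not in A
Checking each element of U:
1 (in A, exclude), 2 (in A, exclude), 3 (not in A, include), 4 (in A, exclude), 5 (in A, exclude), 6 (in A, exclude), 7 (in A, exclude), 8 (in A, exclude), 9 (not in A, include), 10 (not in A, include), 11 (not in A, include), 12 (in A, exclude), 13 (in A, exclude), 14 (in A, exclude), 15 (in A, exclude), 16 (not in A, include), 17 (in A, exclude), 18 (in A, exclude), 19 (not in A, include), 20 (in A, exclude), 21 (in A, exclude), 22 (in A, exclude), 23 (in A, exclude), 24 (in A, exclude), 25 (not in A, include), 26 (not in A, include), 27 (not in A, include), 28 (in A, exclude)
A' = {3, 9, 10, 11, 16, 19, 25, 26, 27}

{3, 9, 10, 11, 16, 19, 25, 26, 27}


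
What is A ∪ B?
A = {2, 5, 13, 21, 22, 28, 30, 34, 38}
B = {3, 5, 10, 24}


Set A = {2, 5, 13, 21, 22, 28, 30, 34, 38}
Set B = {3, 5, 10, 24}
A ∪ B includes all elements in either set.
Elements from A: {2, 5, 13, 21, 22, 28, 30, 34, 38}
Elements from B not already included: {3, 10, 24}
A ∪ B = {2, 3, 5, 10, 13, 21, 22, 24, 28, 30, 34, 38}

{2, 3, 5, 10, 13, 21, 22, 24, 28, 30, 34, 38}


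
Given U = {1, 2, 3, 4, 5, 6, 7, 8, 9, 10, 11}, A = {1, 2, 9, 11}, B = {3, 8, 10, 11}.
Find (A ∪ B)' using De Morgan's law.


U = {1, 2, 3, 4, 5, 6, 7, 8, 9, 10, 11}
A = {1, 2, 9, 11}, B = {3, 8, 10, 11}
A ∪ B = {1, 2, 3, 8, 9, 10, 11}
(A ∪ B)' = U \ (A ∪ B) = {4, 5, 6, 7}
Verification via A' ∩ B': A' = {3, 4, 5, 6, 7, 8, 10}, B' = {1, 2, 4, 5, 6, 7, 9}
A' ∩ B' = {4, 5, 6, 7} ✓

{4, 5, 6, 7}


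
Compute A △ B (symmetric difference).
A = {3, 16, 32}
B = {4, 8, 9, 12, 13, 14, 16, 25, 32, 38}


Set A = {3, 16, 32}
Set B = {4, 8, 9, 12, 13, 14, 16, 25, 32, 38}
A △ B = (A \ B) ∪ (B \ A)
Elements in A but not B: {3}
Elements in B but not A: {4, 8, 9, 12, 13, 14, 25, 38}
A △ B = {3, 4, 8, 9, 12, 13, 14, 25, 38}

{3, 4, 8, 9, 12, 13, 14, 25, 38}


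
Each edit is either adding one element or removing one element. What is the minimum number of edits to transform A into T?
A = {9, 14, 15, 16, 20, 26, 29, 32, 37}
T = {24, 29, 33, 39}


Set A = {9, 14, 15, 16, 20, 26, 29, 32, 37}
Set T = {24, 29, 33, 39}
Elements to remove from A (in A, not in T): {9, 14, 15, 16, 20, 26, 32, 37} → 8 removals
Elements to add to A (in T, not in A): {24, 33, 39} → 3 additions
Total edits = 8 + 3 = 11

11


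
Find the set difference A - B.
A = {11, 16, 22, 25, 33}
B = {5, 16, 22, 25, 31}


Set A = {11, 16, 22, 25, 33}
Set B = {5, 16, 22, 25, 31}
A \ B includes elements in A that are not in B.
Check each element of A:
11 (not in B, keep), 16 (in B, remove), 22 (in B, remove), 25 (in B, remove), 33 (not in B, keep)
A \ B = {11, 33}

{11, 33}


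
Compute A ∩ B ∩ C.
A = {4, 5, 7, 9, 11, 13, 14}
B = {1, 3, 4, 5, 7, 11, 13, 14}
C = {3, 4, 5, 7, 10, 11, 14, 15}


Set A = {4, 5, 7, 9, 11, 13, 14}
Set B = {1, 3, 4, 5, 7, 11, 13, 14}
Set C = {3, 4, 5, 7, 10, 11, 14, 15}
First, A ∩ B = {4, 5, 7, 11, 13, 14}
Then, (A ∩ B) ∩ C = {4, 5, 7, 11, 14}

{4, 5, 7, 11, 14}


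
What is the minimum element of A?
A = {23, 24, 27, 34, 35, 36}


Set A = {23, 24, 27, 34, 35, 36}
Elements in ascending order: 23, 24, 27, 34, 35, 36
The smallest element is 23.

23


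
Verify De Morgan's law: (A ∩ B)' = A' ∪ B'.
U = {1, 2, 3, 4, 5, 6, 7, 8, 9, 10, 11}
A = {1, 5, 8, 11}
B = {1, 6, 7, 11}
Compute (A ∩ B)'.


U = {1, 2, 3, 4, 5, 6, 7, 8, 9, 10, 11}
A = {1, 5, 8, 11}, B = {1, 6, 7, 11}
A ∩ B = {1, 11}
(A ∩ B)' = U \ (A ∩ B) = {2, 3, 4, 5, 6, 7, 8, 9, 10}
Verification via A' ∪ B': A' = {2, 3, 4, 6, 7, 9, 10}, B' = {2, 3, 4, 5, 8, 9, 10}
A' ∪ B' = {2, 3, 4, 5, 6, 7, 8, 9, 10} ✓

{2, 3, 4, 5, 6, 7, 8, 9, 10}


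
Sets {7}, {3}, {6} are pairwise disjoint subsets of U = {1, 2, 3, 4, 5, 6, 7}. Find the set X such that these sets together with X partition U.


U = {1, 2, 3, 4, 5, 6, 7}
Shown blocks: {7}, {3}, {6}
A partition's blocks are pairwise disjoint and cover U, so the missing block = U \ (union of shown blocks).
Union of shown blocks: {3, 6, 7}
Missing block = U \ (union) = {1, 2, 4, 5}

{1, 2, 4, 5}


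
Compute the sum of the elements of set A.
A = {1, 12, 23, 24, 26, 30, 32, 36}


Set A = {1, 12, 23, 24, 26, 30, 32, 36}
Sum = 1 + 12 + 23 + 24 + 26 + 30 + 32 + 36 = 184

184


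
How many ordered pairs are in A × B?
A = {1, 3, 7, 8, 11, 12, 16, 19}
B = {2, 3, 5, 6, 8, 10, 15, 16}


Set A = {1, 3, 7, 8, 11, 12, 16, 19} has 8 elements.
Set B = {2, 3, 5, 6, 8, 10, 15, 16} has 8 elements.
|A × B| = |A| × |B| = 8 × 8 = 64

64


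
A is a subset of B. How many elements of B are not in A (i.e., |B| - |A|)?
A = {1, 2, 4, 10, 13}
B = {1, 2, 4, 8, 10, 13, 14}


Set A = {1, 2, 4, 10, 13}, |A| = 5
Set B = {1, 2, 4, 8, 10, 13, 14}, |B| = 7
Since A ⊆ B: B \ A = {8, 14}
|B| - |A| = 7 - 5 = 2

2


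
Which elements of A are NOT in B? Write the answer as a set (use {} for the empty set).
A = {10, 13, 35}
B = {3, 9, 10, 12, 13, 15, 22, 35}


Set A = {10, 13, 35}
Set B = {3, 9, 10, 12, 13, 15, 22, 35}
Check each element of A against B:
10 ∈ B, 13 ∈ B, 35 ∈ B
Elements of A not in B: {}

{}


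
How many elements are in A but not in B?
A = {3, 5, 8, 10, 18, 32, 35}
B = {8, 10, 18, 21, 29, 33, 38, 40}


Set A = {3, 5, 8, 10, 18, 32, 35}
Set B = {8, 10, 18, 21, 29, 33, 38, 40}
A \ B = {3, 5, 32, 35}
|A \ B| = 4

4


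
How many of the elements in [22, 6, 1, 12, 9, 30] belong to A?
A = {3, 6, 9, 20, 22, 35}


Set A = {3, 6, 9, 20, 22, 35}
Candidates: [22, 6, 1, 12, 9, 30]
Check each candidate:
22 ∈ A, 6 ∈ A, 1 ∉ A, 12 ∉ A, 9 ∈ A, 30 ∉ A
Count of candidates in A: 3

3


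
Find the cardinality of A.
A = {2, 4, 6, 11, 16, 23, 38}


Set A = {2, 4, 6, 11, 16, 23, 38}
Listing elements: 2, 4, 6, 11, 16, 23, 38
Counting: 7 elements
|A| = 7

7


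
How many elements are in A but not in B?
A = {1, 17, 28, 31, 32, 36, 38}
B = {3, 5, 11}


Set A = {1, 17, 28, 31, 32, 36, 38}
Set B = {3, 5, 11}
A \ B = {1, 17, 28, 31, 32, 36, 38}
|A \ B| = 7

7


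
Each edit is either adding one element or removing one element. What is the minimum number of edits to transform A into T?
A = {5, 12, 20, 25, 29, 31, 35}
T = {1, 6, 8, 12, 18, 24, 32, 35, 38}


Set A = {5, 12, 20, 25, 29, 31, 35}
Set T = {1, 6, 8, 12, 18, 24, 32, 35, 38}
Elements to remove from A (in A, not in T): {5, 20, 25, 29, 31} → 5 removals
Elements to add to A (in T, not in A): {1, 6, 8, 18, 24, 32, 38} → 7 additions
Total edits = 5 + 7 = 12

12


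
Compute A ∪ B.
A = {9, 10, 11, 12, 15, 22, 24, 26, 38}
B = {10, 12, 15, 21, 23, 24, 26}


Set A = {9, 10, 11, 12, 15, 22, 24, 26, 38}
Set B = {10, 12, 15, 21, 23, 24, 26}
A ∪ B includes all elements in either set.
Elements from A: {9, 10, 11, 12, 15, 22, 24, 26, 38}
Elements from B not already included: {21, 23}
A ∪ B = {9, 10, 11, 12, 15, 21, 22, 23, 24, 26, 38}

{9, 10, 11, 12, 15, 21, 22, 23, 24, 26, 38}


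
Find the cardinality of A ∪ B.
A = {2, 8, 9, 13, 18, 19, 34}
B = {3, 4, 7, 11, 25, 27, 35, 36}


Set A = {2, 8, 9, 13, 18, 19, 34}, |A| = 7
Set B = {3, 4, 7, 11, 25, 27, 35, 36}, |B| = 8
A ∩ B = {}, |A ∩ B| = 0
|A ∪ B| = |A| + |B| - |A ∩ B| = 7 + 8 - 0 = 15

15


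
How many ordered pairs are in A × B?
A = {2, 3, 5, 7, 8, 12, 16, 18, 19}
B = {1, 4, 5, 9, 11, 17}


Set A = {2, 3, 5, 7, 8, 12, 16, 18, 19} has 9 elements.
Set B = {1, 4, 5, 9, 11, 17} has 6 elements.
|A × B| = |A| × |B| = 9 × 6 = 54

54


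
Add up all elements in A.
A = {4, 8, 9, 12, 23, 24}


Set A = {4, 8, 9, 12, 23, 24}
Sum = 4 + 8 + 9 + 12 + 23 + 24 = 80

80


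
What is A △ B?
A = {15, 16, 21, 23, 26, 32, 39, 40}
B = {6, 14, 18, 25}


Set A = {15, 16, 21, 23, 26, 32, 39, 40}
Set B = {6, 14, 18, 25}
A △ B = (A \ B) ∪ (B \ A)
Elements in A but not B: {15, 16, 21, 23, 26, 32, 39, 40}
Elements in B but not A: {6, 14, 18, 25}
A △ B = {6, 14, 15, 16, 18, 21, 23, 25, 26, 32, 39, 40}

{6, 14, 15, 16, 18, 21, 23, 25, 26, 32, 39, 40}


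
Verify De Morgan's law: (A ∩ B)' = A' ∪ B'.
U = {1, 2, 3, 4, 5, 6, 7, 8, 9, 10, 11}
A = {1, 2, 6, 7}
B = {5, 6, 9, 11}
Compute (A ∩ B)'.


U = {1, 2, 3, 4, 5, 6, 7, 8, 9, 10, 11}
A = {1, 2, 6, 7}, B = {5, 6, 9, 11}
A ∩ B = {6}
(A ∩ B)' = U \ (A ∩ B) = {1, 2, 3, 4, 5, 7, 8, 9, 10, 11}
Verification via A' ∪ B': A' = {3, 4, 5, 8, 9, 10, 11}, B' = {1, 2, 3, 4, 7, 8, 10}
A' ∪ B' = {1, 2, 3, 4, 5, 7, 8, 9, 10, 11} ✓

{1, 2, 3, 4, 5, 7, 8, 9, 10, 11}


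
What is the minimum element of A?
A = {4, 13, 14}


Set A = {4, 13, 14}
Elements in ascending order: 4, 13, 14
The smallest element is 4.

4


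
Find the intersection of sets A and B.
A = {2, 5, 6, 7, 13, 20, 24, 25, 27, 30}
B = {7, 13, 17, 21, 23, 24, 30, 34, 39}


Set A = {2, 5, 6, 7, 13, 20, 24, 25, 27, 30}
Set B = {7, 13, 17, 21, 23, 24, 30, 34, 39}
A ∩ B includes only elements in both sets.
Check each element of A against B:
2 ✗, 5 ✗, 6 ✗, 7 ✓, 13 ✓, 20 ✗, 24 ✓, 25 ✗, 27 ✗, 30 ✓
A ∩ B = {7, 13, 24, 30}

{7, 13, 24, 30}


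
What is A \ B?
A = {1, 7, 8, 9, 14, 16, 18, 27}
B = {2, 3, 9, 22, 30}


Set A = {1, 7, 8, 9, 14, 16, 18, 27}
Set B = {2, 3, 9, 22, 30}
A \ B includes elements in A that are not in B.
Check each element of A:
1 (not in B, keep), 7 (not in B, keep), 8 (not in B, keep), 9 (in B, remove), 14 (not in B, keep), 16 (not in B, keep), 18 (not in B, keep), 27 (not in B, keep)
A \ B = {1, 7, 8, 14, 16, 18, 27}

{1, 7, 8, 14, 16, 18, 27}


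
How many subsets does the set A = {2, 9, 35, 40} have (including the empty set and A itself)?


Set A = {2, 9, 35, 40}
|A| = 4
The power set P(A) contains all subsets of A.
|P(A)| = 2^|A| = 2^4 = 16

16


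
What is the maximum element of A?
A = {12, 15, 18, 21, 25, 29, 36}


Set A = {12, 15, 18, 21, 25, 29, 36}
Elements in ascending order: 12, 15, 18, 21, 25, 29, 36
The largest element is 36.

36


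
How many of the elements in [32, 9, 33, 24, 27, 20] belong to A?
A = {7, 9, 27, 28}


Set A = {7, 9, 27, 28}
Candidates: [32, 9, 33, 24, 27, 20]
Check each candidate:
32 ∉ A, 9 ∈ A, 33 ∉ A, 24 ∉ A, 27 ∈ A, 20 ∉ A
Count of candidates in A: 2

2


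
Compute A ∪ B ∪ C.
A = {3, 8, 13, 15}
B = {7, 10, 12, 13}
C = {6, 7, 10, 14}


Set A = {3, 8, 13, 15}
Set B = {7, 10, 12, 13}
Set C = {6, 7, 10, 14}
First, A ∪ B = {3, 7, 8, 10, 12, 13, 15}
Then, (A ∪ B) ∪ C = {3, 6, 7, 8, 10, 12, 13, 14, 15}

{3, 6, 7, 8, 10, 12, 13, 14, 15}


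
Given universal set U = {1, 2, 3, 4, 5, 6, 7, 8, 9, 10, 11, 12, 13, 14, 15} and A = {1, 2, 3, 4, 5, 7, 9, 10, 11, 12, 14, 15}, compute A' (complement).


Universal set U = {1, 2, 3, 4, 5, 6, 7, 8, 9, 10, 11, 12, 13, 14, 15}
Set A = {1, 2, 3, 4, 5, 7, 9, 10, 11, 12, 14, 15}
A' = U \ A = elements in U but not in A
Checking each element of U:
1 (in A, exclude), 2 (in A, exclude), 3 (in A, exclude), 4 (in A, exclude), 5 (in A, exclude), 6 (not in A, include), 7 (in A, exclude), 8 (not in A, include), 9 (in A, exclude), 10 (in A, exclude), 11 (in A, exclude), 12 (in A, exclude), 13 (not in A, include), 14 (in A, exclude), 15 (in A, exclude)
A' = {6, 8, 13}

{6, 8, 13}


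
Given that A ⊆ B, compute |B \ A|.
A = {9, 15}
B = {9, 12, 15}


Set A = {9, 15}, |A| = 2
Set B = {9, 12, 15}, |B| = 3
Since A ⊆ B: B \ A = {12}
|B| - |A| = 3 - 2 = 1

1


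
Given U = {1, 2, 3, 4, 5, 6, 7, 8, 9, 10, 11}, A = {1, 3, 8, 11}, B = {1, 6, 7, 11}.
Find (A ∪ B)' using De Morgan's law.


U = {1, 2, 3, 4, 5, 6, 7, 8, 9, 10, 11}
A = {1, 3, 8, 11}, B = {1, 6, 7, 11}
A ∪ B = {1, 3, 6, 7, 8, 11}
(A ∪ B)' = U \ (A ∪ B) = {2, 4, 5, 9, 10}
Verification via A' ∩ B': A' = {2, 4, 5, 6, 7, 9, 10}, B' = {2, 3, 4, 5, 8, 9, 10}
A' ∩ B' = {2, 4, 5, 9, 10} ✓

{2, 4, 5, 9, 10}


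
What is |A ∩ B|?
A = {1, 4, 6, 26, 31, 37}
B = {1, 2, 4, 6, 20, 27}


Set A = {1, 4, 6, 26, 31, 37}
Set B = {1, 2, 4, 6, 20, 27}
A ∩ B = {1, 4, 6}
|A ∩ B| = 3

3


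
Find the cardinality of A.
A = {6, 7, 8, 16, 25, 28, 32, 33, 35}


Set A = {6, 7, 8, 16, 25, 28, 32, 33, 35}
Listing elements: 6, 7, 8, 16, 25, 28, 32, 33, 35
Counting: 9 elements
|A| = 9

9


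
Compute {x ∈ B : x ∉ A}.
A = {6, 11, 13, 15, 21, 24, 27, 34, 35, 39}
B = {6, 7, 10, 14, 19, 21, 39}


Set A = {6, 11, 13, 15, 21, 24, 27, 34, 35, 39}
Set B = {6, 7, 10, 14, 19, 21, 39}
Check each element of B against A:
6 ∈ A, 7 ∉ A (include), 10 ∉ A (include), 14 ∉ A (include), 19 ∉ A (include), 21 ∈ A, 39 ∈ A
Elements of B not in A: {7, 10, 14, 19}

{7, 10, 14, 19}


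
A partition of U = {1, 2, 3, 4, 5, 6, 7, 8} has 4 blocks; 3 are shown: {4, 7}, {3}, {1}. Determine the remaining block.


U = {1, 2, 3, 4, 5, 6, 7, 8}
Shown blocks: {4, 7}, {3}, {1}
A partition's blocks are pairwise disjoint and cover U, so the missing block = U \ (union of shown blocks).
Union of shown blocks: {1, 3, 4, 7}
Missing block = U \ (union) = {2, 5, 6, 8}

{2, 5, 6, 8}


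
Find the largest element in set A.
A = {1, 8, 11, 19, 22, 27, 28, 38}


Set A = {1, 8, 11, 19, 22, 27, 28, 38}
Elements in ascending order: 1, 8, 11, 19, 22, 27, 28, 38
The largest element is 38.

38


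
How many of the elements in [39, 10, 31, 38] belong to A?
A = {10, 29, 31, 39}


Set A = {10, 29, 31, 39}
Candidates: [39, 10, 31, 38]
Check each candidate:
39 ∈ A, 10 ∈ A, 31 ∈ A, 38 ∉ A
Count of candidates in A: 3

3


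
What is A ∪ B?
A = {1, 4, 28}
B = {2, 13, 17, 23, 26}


Set A = {1, 4, 28}
Set B = {2, 13, 17, 23, 26}
A ∪ B includes all elements in either set.
Elements from A: {1, 4, 28}
Elements from B not already included: {2, 13, 17, 23, 26}
A ∪ B = {1, 2, 4, 13, 17, 23, 26, 28}

{1, 2, 4, 13, 17, 23, 26, 28}


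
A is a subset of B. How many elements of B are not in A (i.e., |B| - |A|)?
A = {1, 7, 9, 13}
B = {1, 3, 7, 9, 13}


Set A = {1, 7, 9, 13}, |A| = 4
Set B = {1, 3, 7, 9, 13}, |B| = 5
Since A ⊆ B: B \ A = {3}
|B| - |A| = 5 - 4 = 1

1


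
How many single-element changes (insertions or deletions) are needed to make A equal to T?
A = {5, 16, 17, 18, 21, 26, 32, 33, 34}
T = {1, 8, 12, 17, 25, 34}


Set A = {5, 16, 17, 18, 21, 26, 32, 33, 34}
Set T = {1, 8, 12, 17, 25, 34}
Elements to remove from A (in A, not in T): {5, 16, 18, 21, 26, 32, 33} → 7 removals
Elements to add to A (in T, not in A): {1, 8, 12, 25} → 4 additions
Total edits = 7 + 4 = 11

11


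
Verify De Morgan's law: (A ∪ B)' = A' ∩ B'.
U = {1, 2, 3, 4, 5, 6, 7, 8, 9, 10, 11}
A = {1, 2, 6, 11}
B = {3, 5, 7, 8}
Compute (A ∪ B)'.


U = {1, 2, 3, 4, 5, 6, 7, 8, 9, 10, 11}
A = {1, 2, 6, 11}, B = {3, 5, 7, 8}
A ∪ B = {1, 2, 3, 5, 6, 7, 8, 11}
(A ∪ B)' = U \ (A ∪ B) = {4, 9, 10}
Verification via A' ∩ B': A' = {3, 4, 5, 7, 8, 9, 10}, B' = {1, 2, 4, 6, 9, 10, 11}
A' ∩ B' = {4, 9, 10} ✓

{4, 9, 10}


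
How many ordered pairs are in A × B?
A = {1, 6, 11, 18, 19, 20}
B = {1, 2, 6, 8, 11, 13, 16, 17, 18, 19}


Set A = {1, 6, 11, 18, 19, 20} has 6 elements.
Set B = {1, 2, 6, 8, 11, 13, 16, 17, 18, 19} has 10 elements.
|A × B| = |A| × |B| = 6 × 10 = 60

60


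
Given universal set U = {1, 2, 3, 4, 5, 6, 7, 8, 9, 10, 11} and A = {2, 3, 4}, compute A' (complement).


Universal set U = {1, 2, 3, 4, 5, 6, 7, 8, 9, 10, 11}
Set A = {2, 3, 4}
A' = U \ A = elements in U but not in A
Checking each element of U:
1 (not in A, include), 2 (in A, exclude), 3 (in A, exclude), 4 (in A, exclude), 5 (not in A, include), 6 (not in A, include), 7 (not in A, include), 8 (not in A, include), 9 (not in A, include), 10 (not in A, include), 11 (not in A, include)
A' = {1, 5, 6, 7, 8, 9, 10, 11}

{1, 5, 6, 7, 8, 9, 10, 11}


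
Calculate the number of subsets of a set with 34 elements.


The set has 34 elements.
The power set contains all possible subsets.
|P(A)| = 2^|A| = 2^34 = 17179869184

17179869184


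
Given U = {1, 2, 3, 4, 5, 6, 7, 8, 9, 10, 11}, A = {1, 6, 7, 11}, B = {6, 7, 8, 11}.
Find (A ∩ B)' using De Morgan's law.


U = {1, 2, 3, 4, 5, 6, 7, 8, 9, 10, 11}
A = {1, 6, 7, 11}, B = {6, 7, 8, 11}
A ∩ B = {6, 7, 11}
(A ∩ B)' = U \ (A ∩ B) = {1, 2, 3, 4, 5, 8, 9, 10}
Verification via A' ∪ B': A' = {2, 3, 4, 5, 8, 9, 10}, B' = {1, 2, 3, 4, 5, 9, 10}
A' ∪ B' = {1, 2, 3, 4, 5, 8, 9, 10} ✓

{1, 2, 3, 4, 5, 8, 9, 10}


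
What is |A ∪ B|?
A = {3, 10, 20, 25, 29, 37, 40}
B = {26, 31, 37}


Set A = {3, 10, 20, 25, 29, 37, 40}, |A| = 7
Set B = {26, 31, 37}, |B| = 3
A ∩ B = {37}, |A ∩ B| = 1
|A ∪ B| = |A| + |B| - |A ∩ B| = 7 + 3 - 1 = 9

9


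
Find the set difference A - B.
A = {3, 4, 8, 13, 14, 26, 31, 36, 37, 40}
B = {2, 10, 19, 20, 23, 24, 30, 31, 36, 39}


Set A = {3, 4, 8, 13, 14, 26, 31, 36, 37, 40}
Set B = {2, 10, 19, 20, 23, 24, 30, 31, 36, 39}
A \ B includes elements in A that are not in B.
Check each element of A:
3 (not in B, keep), 4 (not in B, keep), 8 (not in B, keep), 13 (not in B, keep), 14 (not in B, keep), 26 (not in B, keep), 31 (in B, remove), 36 (in B, remove), 37 (not in B, keep), 40 (not in B, keep)
A \ B = {3, 4, 8, 13, 14, 26, 37, 40}

{3, 4, 8, 13, 14, 26, 37, 40}


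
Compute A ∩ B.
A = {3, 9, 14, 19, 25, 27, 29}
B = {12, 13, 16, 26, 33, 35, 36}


Set A = {3, 9, 14, 19, 25, 27, 29}
Set B = {12, 13, 16, 26, 33, 35, 36}
A ∩ B includes only elements in both sets.
Check each element of A against B:
3 ✗, 9 ✗, 14 ✗, 19 ✗, 25 ✗, 27 ✗, 29 ✗
A ∩ B = {}

{}


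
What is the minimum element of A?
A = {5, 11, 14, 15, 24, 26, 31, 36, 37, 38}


Set A = {5, 11, 14, 15, 24, 26, 31, 36, 37, 38}
Elements in ascending order: 5, 11, 14, 15, 24, 26, 31, 36, 37, 38
The smallest element is 5.

5


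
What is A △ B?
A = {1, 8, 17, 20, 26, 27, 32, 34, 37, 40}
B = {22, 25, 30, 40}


Set A = {1, 8, 17, 20, 26, 27, 32, 34, 37, 40}
Set B = {22, 25, 30, 40}
A △ B = (A \ B) ∪ (B \ A)
Elements in A but not B: {1, 8, 17, 20, 26, 27, 32, 34, 37}
Elements in B but not A: {22, 25, 30}
A △ B = {1, 8, 17, 20, 22, 25, 26, 27, 30, 32, 34, 37}

{1, 8, 17, 20, 22, 25, 26, 27, 30, 32, 34, 37}


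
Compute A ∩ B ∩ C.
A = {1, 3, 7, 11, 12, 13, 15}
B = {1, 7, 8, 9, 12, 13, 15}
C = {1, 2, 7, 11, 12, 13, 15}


Set A = {1, 3, 7, 11, 12, 13, 15}
Set B = {1, 7, 8, 9, 12, 13, 15}
Set C = {1, 2, 7, 11, 12, 13, 15}
First, A ∩ B = {1, 7, 12, 13, 15}
Then, (A ∩ B) ∩ C = {1, 7, 12, 13, 15}

{1, 7, 12, 13, 15}


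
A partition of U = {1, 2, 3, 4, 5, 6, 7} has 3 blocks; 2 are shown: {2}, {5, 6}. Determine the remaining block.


U = {1, 2, 3, 4, 5, 6, 7}
Shown blocks: {2}, {5, 6}
A partition's blocks are pairwise disjoint and cover U, so the missing block = U \ (union of shown blocks).
Union of shown blocks: {2, 5, 6}
Missing block = U \ (union) = {1, 3, 4, 7}

{1, 3, 4, 7}


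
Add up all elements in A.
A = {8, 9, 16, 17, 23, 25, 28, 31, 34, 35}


Set A = {8, 9, 16, 17, 23, 25, 28, 31, 34, 35}
Sum = 8 + 9 + 16 + 17 + 23 + 25 + 28 + 31 + 34 + 35 = 226

226


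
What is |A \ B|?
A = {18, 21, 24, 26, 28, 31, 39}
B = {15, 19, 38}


Set A = {18, 21, 24, 26, 28, 31, 39}
Set B = {15, 19, 38}
A \ B = {18, 21, 24, 26, 28, 31, 39}
|A \ B| = 7

7


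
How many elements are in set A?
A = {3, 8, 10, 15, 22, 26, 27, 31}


Set A = {3, 8, 10, 15, 22, 26, 27, 31}
Listing elements: 3, 8, 10, 15, 22, 26, 27, 31
Counting: 8 elements
|A| = 8

8


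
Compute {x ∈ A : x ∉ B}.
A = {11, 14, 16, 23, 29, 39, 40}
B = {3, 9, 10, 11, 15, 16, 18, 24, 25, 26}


Set A = {11, 14, 16, 23, 29, 39, 40}
Set B = {3, 9, 10, 11, 15, 16, 18, 24, 25, 26}
Check each element of A against B:
11 ∈ B, 14 ∉ B (include), 16 ∈ B, 23 ∉ B (include), 29 ∉ B (include), 39 ∉ B (include), 40 ∉ B (include)
Elements of A not in B: {14, 23, 29, 39, 40}

{14, 23, 29, 39, 40}


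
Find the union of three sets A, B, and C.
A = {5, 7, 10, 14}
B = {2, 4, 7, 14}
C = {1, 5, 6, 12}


Set A = {5, 7, 10, 14}
Set B = {2, 4, 7, 14}
Set C = {1, 5, 6, 12}
First, A ∪ B = {2, 4, 5, 7, 10, 14}
Then, (A ∪ B) ∪ C = {1, 2, 4, 5, 6, 7, 10, 12, 14}

{1, 2, 4, 5, 6, 7, 10, 12, 14}


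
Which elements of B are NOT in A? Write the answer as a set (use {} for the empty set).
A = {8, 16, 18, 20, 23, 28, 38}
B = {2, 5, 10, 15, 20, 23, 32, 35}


Set A = {8, 16, 18, 20, 23, 28, 38}
Set B = {2, 5, 10, 15, 20, 23, 32, 35}
Check each element of B against A:
2 ∉ A (include), 5 ∉ A (include), 10 ∉ A (include), 15 ∉ A (include), 20 ∈ A, 23 ∈ A, 32 ∉ A (include), 35 ∉ A (include)
Elements of B not in A: {2, 5, 10, 15, 32, 35}

{2, 5, 10, 15, 32, 35}


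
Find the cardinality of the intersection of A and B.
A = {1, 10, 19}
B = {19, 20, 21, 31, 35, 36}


Set A = {1, 10, 19}
Set B = {19, 20, 21, 31, 35, 36}
A ∩ B = {19}
|A ∩ B| = 1

1


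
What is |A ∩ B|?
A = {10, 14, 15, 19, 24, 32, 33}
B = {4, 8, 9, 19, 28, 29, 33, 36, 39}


Set A = {10, 14, 15, 19, 24, 32, 33}
Set B = {4, 8, 9, 19, 28, 29, 33, 36, 39}
A ∩ B = {19, 33}
|A ∩ B| = 2

2


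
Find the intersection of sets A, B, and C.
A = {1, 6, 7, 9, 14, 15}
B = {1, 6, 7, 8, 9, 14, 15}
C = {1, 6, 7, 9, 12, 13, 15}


Set A = {1, 6, 7, 9, 14, 15}
Set B = {1, 6, 7, 8, 9, 14, 15}
Set C = {1, 6, 7, 9, 12, 13, 15}
First, A ∩ B = {1, 6, 7, 9, 14, 15}
Then, (A ∩ B) ∩ C = {1, 6, 7, 9, 15}

{1, 6, 7, 9, 15}


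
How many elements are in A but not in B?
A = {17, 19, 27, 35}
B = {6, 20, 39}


Set A = {17, 19, 27, 35}
Set B = {6, 20, 39}
A \ B = {17, 19, 27, 35}
|A \ B| = 4

4


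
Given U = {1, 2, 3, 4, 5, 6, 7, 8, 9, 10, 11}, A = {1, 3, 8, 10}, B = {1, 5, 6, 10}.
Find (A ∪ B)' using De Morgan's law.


U = {1, 2, 3, 4, 5, 6, 7, 8, 9, 10, 11}
A = {1, 3, 8, 10}, B = {1, 5, 6, 10}
A ∪ B = {1, 3, 5, 6, 8, 10}
(A ∪ B)' = U \ (A ∪ B) = {2, 4, 7, 9, 11}
Verification via A' ∩ B': A' = {2, 4, 5, 6, 7, 9, 11}, B' = {2, 3, 4, 7, 8, 9, 11}
A' ∩ B' = {2, 4, 7, 9, 11} ✓

{2, 4, 7, 9, 11}


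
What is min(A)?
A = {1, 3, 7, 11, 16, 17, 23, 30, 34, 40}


Set A = {1, 3, 7, 11, 16, 17, 23, 30, 34, 40}
Elements in ascending order: 1, 3, 7, 11, 16, 17, 23, 30, 34, 40
The smallest element is 1.

1


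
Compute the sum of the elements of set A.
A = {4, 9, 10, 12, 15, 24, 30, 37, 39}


Set A = {4, 9, 10, 12, 15, 24, 30, 37, 39}
Sum = 4 + 9 + 10 + 12 + 15 + 24 + 30 + 37 + 39 = 180

180


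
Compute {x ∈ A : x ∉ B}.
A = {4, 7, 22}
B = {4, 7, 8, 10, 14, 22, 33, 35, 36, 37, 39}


Set A = {4, 7, 22}
Set B = {4, 7, 8, 10, 14, 22, 33, 35, 36, 37, 39}
Check each element of A against B:
4 ∈ B, 7 ∈ B, 22 ∈ B
Elements of A not in B: {}

{}


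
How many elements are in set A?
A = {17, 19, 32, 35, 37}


Set A = {17, 19, 32, 35, 37}
Listing elements: 17, 19, 32, 35, 37
Counting: 5 elements
|A| = 5

5


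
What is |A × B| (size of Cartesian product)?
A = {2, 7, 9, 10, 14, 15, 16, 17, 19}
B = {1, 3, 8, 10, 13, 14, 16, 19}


Set A = {2, 7, 9, 10, 14, 15, 16, 17, 19} has 9 elements.
Set B = {1, 3, 8, 10, 13, 14, 16, 19} has 8 elements.
|A × B| = |A| × |B| = 9 × 8 = 72

72


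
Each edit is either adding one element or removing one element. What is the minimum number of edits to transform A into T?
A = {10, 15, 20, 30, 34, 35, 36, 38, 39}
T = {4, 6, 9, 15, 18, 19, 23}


Set A = {10, 15, 20, 30, 34, 35, 36, 38, 39}
Set T = {4, 6, 9, 15, 18, 19, 23}
Elements to remove from A (in A, not in T): {10, 20, 30, 34, 35, 36, 38, 39} → 8 removals
Elements to add to A (in T, not in A): {4, 6, 9, 18, 19, 23} → 6 additions
Total edits = 8 + 6 = 14

14


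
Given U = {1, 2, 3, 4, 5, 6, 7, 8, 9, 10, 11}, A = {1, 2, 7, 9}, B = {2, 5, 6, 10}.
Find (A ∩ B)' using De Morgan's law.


U = {1, 2, 3, 4, 5, 6, 7, 8, 9, 10, 11}
A = {1, 2, 7, 9}, B = {2, 5, 6, 10}
A ∩ B = {2}
(A ∩ B)' = U \ (A ∩ B) = {1, 3, 4, 5, 6, 7, 8, 9, 10, 11}
Verification via A' ∪ B': A' = {3, 4, 5, 6, 8, 10, 11}, B' = {1, 3, 4, 7, 8, 9, 11}
A' ∪ B' = {1, 3, 4, 5, 6, 7, 8, 9, 10, 11} ✓

{1, 3, 4, 5, 6, 7, 8, 9, 10, 11}


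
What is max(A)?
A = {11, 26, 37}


Set A = {11, 26, 37}
Elements in ascending order: 11, 26, 37
The largest element is 37.

37


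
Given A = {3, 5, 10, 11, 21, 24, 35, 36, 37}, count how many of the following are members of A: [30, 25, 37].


Set A = {3, 5, 10, 11, 21, 24, 35, 36, 37}
Candidates: [30, 25, 37]
Check each candidate:
30 ∉ A, 25 ∉ A, 37 ∈ A
Count of candidates in A: 1

1


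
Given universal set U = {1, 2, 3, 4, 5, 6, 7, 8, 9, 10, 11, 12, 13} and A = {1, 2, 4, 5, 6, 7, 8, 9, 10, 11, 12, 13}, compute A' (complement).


Universal set U = {1, 2, 3, 4, 5, 6, 7, 8, 9, 10, 11, 12, 13}
Set A = {1, 2, 4, 5, 6, 7, 8, 9, 10, 11, 12, 13}
A' = U \ A = elements in U but not in A
Checking each element of U:
1 (in A, exclude), 2 (in A, exclude), 3 (not in A, include), 4 (in A, exclude), 5 (in A, exclude), 6 (in A, exclude), 7 (in A, exclude), 8 (in A, exclude), 9 (in A, exclude), 10 (in A, exclude), 11 (in A, exclude), 12 (in A, exclude), 13 (in A, exclude)
A' = {3}

{3}


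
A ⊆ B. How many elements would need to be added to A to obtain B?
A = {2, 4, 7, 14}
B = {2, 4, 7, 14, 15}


Set A = {2, 4, 7, 14}, |A| = 4
Set B = {2, 4, 7, 14, 15}, |B| = 5
Since A ⊆ B: B \ A = {15}
|B| - |A| = 5 - 4 = 1

1


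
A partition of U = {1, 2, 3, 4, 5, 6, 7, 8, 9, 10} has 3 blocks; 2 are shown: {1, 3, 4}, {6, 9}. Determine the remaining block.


U = {1, 2, 3, 4, 5, 6, 7, 8, 9, 10}
Shown blocks: {1, 3, 4}, {6, 9}
A partition's blocks are pairwise disjoint and cover U, so the missing block = U \ (union of shown blocks).
Union of shown blocks: {1, 3, 4, 6, 9}
Missing block = U \ (union) = {2, 5, 7, 8, 10}

{2, 5, 7, 8, 10}


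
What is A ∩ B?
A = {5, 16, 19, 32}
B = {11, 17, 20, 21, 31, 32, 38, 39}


Set A = {5, 16, 19, 32}
Set B = {11, 17, 20, 21, 31, 32, 38, 39}
A ∩ B includes only elements in both sets.
Check each element of A against B:
5 ✗, 16 ✗, 19 ✗, 32 ✓
A ∩ B = {32}

{32}


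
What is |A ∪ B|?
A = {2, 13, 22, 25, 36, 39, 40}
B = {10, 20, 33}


Set A = {2, 13, 22, 25, 36, 39, 40}, |A| = 7
Set B = {10, 20, 33}, |B| = 3
A ∩ B = {}, |A ∩ B| = 0
|A ∪ B| = |A| + |B| - |A ∩ B| = 7 + 3 - 0 = 10

10


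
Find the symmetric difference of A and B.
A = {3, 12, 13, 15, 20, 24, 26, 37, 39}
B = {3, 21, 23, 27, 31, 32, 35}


Set A = {3, 12, 13, 15, 20, 24, 26, 37, 39}
Set B = {3, 21, 23, 27, 31, 32, 35}
A △ B = (A \ B) ∪ (B \ A)
Elements in A but not B: {12, 13, 15, 20, 24, 26, 37, 39}
Elements in B but not A: {21, 23, 27, 31, 32, 35}
A △ B = {12, 13, 15, 20, 21, 23, 24, 26, 27, 31, 32, 35, 37, 39}

{12, 13, 15, 20, 21, 23, 24, 26, 27, 31, 32, 35, 37, 39}


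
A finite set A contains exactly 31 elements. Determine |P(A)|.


The set has 31 elements.
The power set contains all possible subsets.
|P(A)| = 2^|A| = 2^31 = 2147483648

2147483648


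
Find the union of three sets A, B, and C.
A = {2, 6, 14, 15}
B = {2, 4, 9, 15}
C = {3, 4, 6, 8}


Set A = {2, 6, 14, 15}
Set B = {2, 4, 9, 15}
Set C = {3, 4, 6, 8}
First, A ∪ B = {2, 4, 6, 9, 14, 15}
Then, (A ∪ B) ∪ C = {2, 3, 4, 6, 8, 9, 14, 15}

{2, 3, 4, 6, 8, 9, 14, 15}


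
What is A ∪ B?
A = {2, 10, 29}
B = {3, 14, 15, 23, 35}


Set A = {2, 10, 29}
Set B = {3, 14, 15, 23, 35}
A ∪ B includes all elements in either set.
Elements from A: {2, 10, 29}
Elements from B not already included: {3, 14, 15, 23, 35}
A ∪ B = {2, 3, 10, 14, 15, 23, 29, 35}

{2, 3, 10, 14, 15, 23, 29, 35}


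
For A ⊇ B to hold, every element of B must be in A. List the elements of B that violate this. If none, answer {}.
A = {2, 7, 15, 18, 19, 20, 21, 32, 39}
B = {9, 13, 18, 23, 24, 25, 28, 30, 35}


Set A = {2, 7, 15, 18, 19, 20, 21, 32, 39}
Set B = {9, 13, 18, 23, 24, 25, 28, 30, 35}
Check each element of B against A:
9 ∉ A (include), 13 ∉ A (include), 18 ∈ A, 23 ∉ A (include), 24 ∉ A (include), 25 ∉ A (include), 28 ∉ A (include), 30 ∉ A (include), 35 ∉ A (include)
Elements of B not in A: {9, 13, 23, 24, 25, 28, 30, 35}

{9, 13, 23, 24, 25, 28, 30, 35}


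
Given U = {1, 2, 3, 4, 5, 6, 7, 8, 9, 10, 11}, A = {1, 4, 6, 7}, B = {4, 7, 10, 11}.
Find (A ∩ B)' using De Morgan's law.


U = {1, 2, 3, 4, 5, 6, 7, 8, 9, 10, 11}
A = {1, 4, 6, 7}, B = {4, 7, 10, 11}
A ∩ B = {4, 7}
(A ∩ B)' = U \ (A ∩ B) = {1, 2, 3, 5, 6, 8, 9, 10, 11}
Verification via A' ∪ B': A' = {2, 3, 5, 8, 9, 10, 11}, B' = {1, 2, 3, 5, 6, 8, 9}
A' ∪ B' = {1, 2, 3, 5, 6, 8, 9, 10, 11} ✓

{1, 2, 3, 5, 6, 8, 9, 10, 11}


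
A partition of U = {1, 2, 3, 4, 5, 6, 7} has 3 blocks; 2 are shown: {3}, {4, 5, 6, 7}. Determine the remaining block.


U = {1, 2, 3, 4, 5, 6, 7}
Shown blocks: {3}, {4, 5, 6, 7}
A partition's blocks are pairwise disjoint and cover U, so the missing block = U \ (union of shown blocks).
Union of shown blocks: {3, 4, 5, 6, 7}
Missing block = U \ (union) = {1, 2}

{1, 2}


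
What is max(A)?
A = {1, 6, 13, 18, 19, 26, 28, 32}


Set A = {1, 6, 13, 18, 19, 26, 28, 32}
Elements in ascending order: 1, 6, 13, 18, 19, 26, 28, 32
The largest element is 32.

32


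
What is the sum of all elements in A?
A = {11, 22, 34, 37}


Set A = {11, 22, 34, 37}
Sum = 11 + 22 + 34 + 37 = 104

104


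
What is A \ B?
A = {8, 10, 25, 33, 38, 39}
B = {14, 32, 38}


Set A = {8, 10, 25, 33, 38, 39}
Set B = {14, 32, 38}
A \ B includes elements in A that are not in B.
Check each element of A:
8 (not in B, keep), 10 (not in B, keep), 25 (not in B, keep), 33 (not in B, keep), 38 (in B, remove), 39 (not in B, keep)
A \ B = {8, 10, 25, 33, 39}

{8, 10, 25, 33, 39}


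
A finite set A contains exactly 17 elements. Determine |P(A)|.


The set has 17 elements.
The power set contains all possible subsets.
|P(A)| = 2^|A| = 2^17 = 131072

131072


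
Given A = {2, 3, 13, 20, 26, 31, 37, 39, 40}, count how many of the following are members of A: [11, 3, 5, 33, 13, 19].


Set A = {2, 3, 13, 20, 26, 31, 37, 39, 40}
Candidates: [11, 3, 5, 33, 13, 19]
Check each candidate:
11 ∉ A, 3 ∈ A, 5 ∉ A, 33 ∉ A, 13 ∈ A, 19 ∉ A
Count of candidates in A: 2

2


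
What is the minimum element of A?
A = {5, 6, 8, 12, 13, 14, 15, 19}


Set A = {5, 6, 8, 12, 13, 14, 15, 19}
Elements in ascending order: 5, 6, 8, 12, 13, 14, 15, 19
The smallest element is 5.

5


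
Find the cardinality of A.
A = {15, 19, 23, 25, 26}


Set A = {15, 19, 23, 25, 26}
Listing elements: 15, 19, 23, 25, 26
Counting: 5 elements
|A| = 5

5


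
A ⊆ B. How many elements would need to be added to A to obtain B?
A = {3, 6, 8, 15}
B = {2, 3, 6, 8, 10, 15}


Set A = {3, 6, 8, 15}, |A| = 4
Set B = {2, 3, 6, 8, 10, 15}, |B| = 6
Since A ⊆ B: B \ A = {2, 10}
|B| - |A| = 6 - 4 = 2

2


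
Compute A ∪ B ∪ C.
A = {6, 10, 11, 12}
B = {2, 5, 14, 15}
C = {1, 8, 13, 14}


Set A = {6, 10, 11, 12}
Set B = {2, 5, 14, 15}
Set C = {1, 8, 13, 14}
First, A ∪ B = {2, 5, 6, 10, 11, 12, 14, 15}
Then, (A ∪ B) ∪ C = {1, 2, 5, 6, 8, 10, 11, 12, 13, 14, 15}

{1, 2, 5, 6, 8, 10, 11, 12, 13, 14, 15}


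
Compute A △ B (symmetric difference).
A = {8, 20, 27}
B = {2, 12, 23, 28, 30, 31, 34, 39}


Set A = {8, 20, 27}
Set B = {2, 12, 23, 28, 30, 31, 34, 39}
A △ B = (A \ B) ∪ (B \ A)
Elements in A but not B: {8, 20, 27}
Elements in B but not A: {2, 12, 23, 28, 30, 31, 34, 39}
A △ B = {2, 8, 12, 20, 23, 27, 28, 30, 31, 34, 39}

{2, 8, 12, 20, 23, 27, 28, 30, 31, 34, 39}


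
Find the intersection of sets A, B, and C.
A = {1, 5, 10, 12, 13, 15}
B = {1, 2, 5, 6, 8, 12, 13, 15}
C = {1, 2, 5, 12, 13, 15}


Set A = {1, 5, 10, 12, 13, 15}
Set B = {1, 2, 5, 6, 8, 12, 13, 15}
Set C = {1, 2, 5, 12, 13, 15}
First, A ∩ B = {1, 5, 12, 13, 15}
Then, (A ∩ B) ∩ C = {1, 5, 12, 13, 15}

{1, 5, 12, 13, 15}


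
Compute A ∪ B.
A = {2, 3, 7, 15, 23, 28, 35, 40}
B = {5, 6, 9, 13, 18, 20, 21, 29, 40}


Set A = {2, 3, 7, 15, 23, 28, 35, 40}
Set B = {5, 6, 9, 13, 18, 20, 21, 29, 40}
A ∪ B includes all elements in either set.
Elements from A: {2, 3, 7, 15, 23, 28, 35, 40}
Elements from B not already included: {5, 6, 9, 13, 18, 20, 21, 29}
A ∪ B = {2, 3, 5, 6, 7, 9, 13, 15, 18, 20, 21, 23, 28, 29, 35, 40}

{2, 3, 5, 6, 7, 9, 13, 15, 18, 20, 21, 23, 28, 29, 35, 40}


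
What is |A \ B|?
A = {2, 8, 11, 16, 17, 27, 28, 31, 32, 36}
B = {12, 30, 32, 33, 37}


Set A = {2, 8, 11, 16, 17, 27, 28, 31, 32, 36}
Set B = {12, 30, 32, 33, 37}
A \ B = {2, 8, 11, 16, 17, 27, 28, 31, 36}
|A \ B| = 9

9


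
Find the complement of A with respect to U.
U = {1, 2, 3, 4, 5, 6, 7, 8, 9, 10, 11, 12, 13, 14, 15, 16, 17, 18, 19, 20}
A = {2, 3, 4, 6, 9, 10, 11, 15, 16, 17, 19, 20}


Universal set U = {1, 2, 3, 4, 5, 6, 7, 8, 9, 10, 11, 12, 13, 14, 15, 16, 17, 18, 19, 20}
Set A = {2, 3, 4, 6, 9, 10, 11, 15, 16, 17, 19, 20}
A' = U \ A = elements in U but not in A
Checking each element of U:
1 (not in A, include), 2 (in A, exclude), 3 (in A, exclude), 4 (in A, exclude), 5 (not in A, include), 6 (in A, exclude), 7 (not in A, include), 8 (not in A, include), 9 (in A, exclude), 10 (in A, exclude), 11 (in A, exclude), 12 (not in A, include), 13 (not in A, include), 14 (not in A, include), 15 (in A, exclude), 16 (in A, exclude), 17 (in A, exclude), 18 (not in A, include), 19 (in A, exclude), 20 (in A, exclude)
A' = {1, 5, 7, 8, 12, 13, 14, 18}

{1, 5, 7, 8, 12, 13, 14, 18}


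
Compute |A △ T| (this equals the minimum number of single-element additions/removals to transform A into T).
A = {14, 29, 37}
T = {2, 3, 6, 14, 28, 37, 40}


Set A = {14, 29, 37}
Set T = {2, 3, 6, 14, 28, 37, 40}
Elements to remove from A (in A, not in T): {29} → 1 removals
Elements to add to A (in T, not in A): {2, 3, 6, 28, 40} → 5 additions
Total edits = 1 + 5 = 6

6
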